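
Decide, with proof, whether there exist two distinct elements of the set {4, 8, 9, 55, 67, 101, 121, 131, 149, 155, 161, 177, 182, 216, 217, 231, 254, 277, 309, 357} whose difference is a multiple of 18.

Both 55 and 217 leave remainder 1 on division by 18; their difference 162 = 9·18 is a multiple of 18.

The pair (55, 217) works.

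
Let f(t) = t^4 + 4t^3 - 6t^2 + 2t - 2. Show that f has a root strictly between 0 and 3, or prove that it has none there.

Such a root exists.

f(0) = -2 and f(3) = 139, which have opposite signs.
f is continuous everywhere (it is a polynomial), in particular on [0, 3].
By the Intermediate Value Theorem f must vanish at some point of (0, 3).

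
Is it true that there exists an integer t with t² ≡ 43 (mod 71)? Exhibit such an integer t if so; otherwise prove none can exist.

Take t = 16. Then 16² = 256 = 3·71 + 43, so 16² ≡ 43 (mod 71).

t = 16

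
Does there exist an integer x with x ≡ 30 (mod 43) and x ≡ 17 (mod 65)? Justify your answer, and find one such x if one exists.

gcd(43, 65) = 1, so the Chinese Remainder Theorem guarantees exactly one residue class mod 2795 satisfying both.
Write x = 30 + 43t and require 30 + 43t ≡ 17 (mod 65), i.e. 43t ≡ 52 (mod 65).
Note 43·62 = 2666 ≡ 1 (mod 65) (as 2666 − 1 = 41·65), so 43⁻¹ ≡ 62.
Multiplying by 62: t ≡ 62·52 = 3224 ≡ 39 (mod 65).
Taking t = 39 gives x = 30 + 43·39 = 1707.
Verify: 1707 = 39·43 + 30 and 1707 = 26·65 + 17. ✓

x = 1707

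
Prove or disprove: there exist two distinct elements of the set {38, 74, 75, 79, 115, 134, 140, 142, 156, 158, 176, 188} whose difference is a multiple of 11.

Both 38 and 115 leave remainder 5 on division by 11; their difference 77 = 7·11 is a multiple of 11.

Yes: 38 and 115.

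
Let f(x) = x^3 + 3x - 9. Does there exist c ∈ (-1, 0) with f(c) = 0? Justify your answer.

f(-1) = -13 and f(0) = -9, both negative.
f'(x) = 3x^2 + 3 has discriminant 0² − 4·3·3 = -36 < 0, so f' has no real roots and is positive for every real x.
So f is strictly increasing; between -1 and 0 its values lie between f(-1) = -13 and f(0) = -9, all negative. Therefore f has no root in (-1, 0).

No.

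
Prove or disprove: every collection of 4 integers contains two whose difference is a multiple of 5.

Take the 4 consecutive integers 15, 16, 17, 18: their residues mod 5 are all distinct because 4 ≤ 5.
Any two of them differ by at most 3 < 5 and by at least 1, so no difference is a multiple of 5.

No; for instance {15, 16, 17, 18} is a counterexample.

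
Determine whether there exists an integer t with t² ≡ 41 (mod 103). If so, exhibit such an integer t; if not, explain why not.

t = 91

t = 91 works: 91² = 8281, and 8281 − 41 = 8240 = 80·103.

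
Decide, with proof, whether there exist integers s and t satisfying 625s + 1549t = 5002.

625 and 1549 are coprime, so 625s + 1549t ranges over all of ℤ.
Euclidean algorithm: 1549 = 2·625 + 299, 625 = 2·299 + 27, 299 = 11·27 + 2, 27 = 13·2 + 1, 2 = 2·1 + 0.
Back-substituting, 1 = 27 − 13·2 = 27 − 13·(299 − 11·27) = −13·299 + 144·27 = −13·299 + 144·(625 − 2·299) = 144·625 − 301·299 = 144·625 − 301·(1549 − 2·625) = −301·1549 + 746·625; that is, 625·746 + 1549·(-301) = 1.
Scaling by 5002 gives the particular solution (s, t) = (3731492, -1505602).
Subtracting 2408·1549 from s and adding 2408·625 to t gives the tidier solution (1500, -602).
Check: 625·1500 + 1549·(-602) = 937500 − 932498 = 5002. ✓

s = 1500, t = -602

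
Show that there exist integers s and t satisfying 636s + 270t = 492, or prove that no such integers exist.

Since gcd(636, 270) = 6 and 492 = 6·82, Bézout's identity guarantees a solution.
Dividing through by 6 reduces the equation to 106s + 45t = 82.
Run the Euclidean algorithm on 106 and 45: 106 = 2·45 + 16, 45 = 2·16 + 13, 16 = 1·13 + 3, 13 = 4·3 + 1, 3 = 3·1 + 0.
Unwinding: 1 = 13 − 4·3 = 13 − 4·(16 − 1·13) = −4·16 + 5·13 = −4·16 + 5·(45 − 2·16) = 5·45 − 14·16 = 5·45 − 14·(106 − 2·45) = −14·106 + 33·45, i.e. 106·(-14) + 45·33 = 1.
Multiplying through by 82: s = (-14)·82 = -1148, t = 33·82 = 2706 is a solution.
Shifting by a multiple of (45, −106) keeps it a solution: s = -1148 + 26·45 = 22, t = 2706 − 26·106 = -50.
Indeed 636·22 + 270·(-50) = 13992 − 13500 = 492.

s = 22, t = -50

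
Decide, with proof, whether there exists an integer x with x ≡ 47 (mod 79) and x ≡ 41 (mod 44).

x = 2417

Since 79 and 44 share no common factor, CRT says the pair of congruences has a solution (unique mod 3476).
Write x = 47 + 79t and require 47 + 79t ≡ 41 (mod 44), i.e. 79t ≡ 38 (mod 44).
79 ≡ 35 (mod 44), so this reads 35t ≡ 38 (mod 44). To invert 35 modulo 44: 44 = 1·35 + 9, 35 = 3·9 + 8, 9 = 1·8 + 1, 8 = 8·1 + 0, and unwinding, 1 = 9 − 1·8 = 9 − (35 − 3·9) = −35 + 4·9 = −35 + 4·(44 − 1·35) = 4·44 − 5·35. Thus 35⁻¹ ≡ -5 ≡ 39 (mod 44).
Therefore t ≡ 39·38 = 1482 ≡ 30 (mod 44).
With t = 30: x = 47 + 79·30 = 2417.
Verify: 2417 = 30·79 + 47 and 2417 = 54·44 + 41. ✓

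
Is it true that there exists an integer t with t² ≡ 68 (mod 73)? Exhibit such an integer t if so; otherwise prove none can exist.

No such integer exists.

73 is prime, so by Euler's criterion 68 is a square mod 73 iff 68^((73−1)/2) = 68^36 ≡ 1 (mod 73).
Squaring successively (mod 73): 68^2 = 4624 ≡ 25; 68^4 ≡ 25² = 625 ≡ 41; 68^8 ≡ 41² = 1681 ≡ 2; 68^16 ≡ 2² = 4 ≡ 4; 68^32 ≡ 4² = 16 ≡ 16.
Since 36 = 32 + 4, 68^36 ≡ 16 · 41; multiplying out mod 73: 16·41 = 656 ≡ 72. Thus 68^36 ≡ 72 ≡ −1 (mod 73).
The value −1 means 68 is a non-residue modulo 73, so t² ≡ 68 (mod 73) is impossible.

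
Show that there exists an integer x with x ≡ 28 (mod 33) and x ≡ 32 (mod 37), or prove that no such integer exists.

The moduli 33 and 37 are coprime, so by the Chinese Remainder Theorem a unique solution modulo 1221 exists.
Write x = 28 + 33t and require 28 + 33t ≡ 32 (mod 37), i.e. 33t ≡ 4 (mod 37).
To invert 33 modulo 37: 37 = 1·33 + 4, 33 = 8·4 + 1, 4 = 4·1 + 0, and unwinding, 1 = 33 − 8·4 = 33 − 8·(37 − 1·33) = −8·37 + 9·33. Thus 33⁻¹ ≡ 9 (mod 37).
Multiplying by 9: t ≡ 9·4 = 36 (mod 37).
Taking t = 36 gives x = 28 + 33·36 = 1216.
Check: 1216 mod 33 = 28, 1216 mod 37 = 32. ✓

x = 1216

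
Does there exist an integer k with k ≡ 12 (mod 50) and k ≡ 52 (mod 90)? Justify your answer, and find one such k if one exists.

gcd(50, 90) = 10. A simultaneous solution exists iff 12 ≡ 52 (mod 10); here 12 mod 10 = 2 = 52 mod 10, so it does.
Write k = 12 + 50t. Then 50t ≡ 52 − 12 ≡ 40 (mod 90); dividing through by 10 gives 5t ≡ 4 (mod 9).
To invert 5 modulo 9: 9 = 1·5 + 4, 5 = 1·4 + 1, 4 = 4·1 + 0, and unwinding, 1 = 5 − 1·4 = 5 − (9 − 1·5) = −9 + 2·5. Thus 5⁻¹ ≡ 2 (mod 9).
Multiplying by 2: t ≡ 2·4 = 8 (mod 9).
Then k = 12 + 50·8 = 412.
Check: 412 mod 50 = 12, 412 mod 90 = 52. ✓

k = 412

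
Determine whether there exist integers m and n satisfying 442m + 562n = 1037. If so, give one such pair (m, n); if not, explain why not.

There are no such integers.

gcd(442, 562) = 2, so every integer of the form 442m + 562n is a multiple of 2.
But 1037 is not a multiple of 2 (it leaves remainder 1).
So the equation is unsolvable over ℤ.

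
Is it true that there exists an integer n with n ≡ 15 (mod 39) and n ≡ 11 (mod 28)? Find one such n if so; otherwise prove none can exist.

n = 795

The moduli 39 and 28 are coprime, so by the Chinese Remainder Theorem a unique solution modulo 1092 exists.
Any solution of the first congruence is n = 15 + 39t; substituting into the second, 39t ≡ 11 − 15 ≡ 24 (mod 28).
39 ≡ 11 (mod 28), so this reads 11t ≡ 24 (mod 28). Note 11·23 = 253 ≡ 1 (mod 28) (as 253 − 1 = 9·28), so 11⁻¹ ≡ 23.
Multiplying by 23: t ≡ 23·24 = 552 ≡ 20 (mod 28).
With t = 20: n = 15 + 39·20 = 795.
Check: 795 mod 39 = 15, 795 mod 28 = 11. ✓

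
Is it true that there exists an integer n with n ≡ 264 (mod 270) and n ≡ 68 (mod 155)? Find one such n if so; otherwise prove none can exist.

No such integer exists.

Reduce both congruences modulo 5, which divides 270 and 155: they say n ≡ 264 (mod 5) and n ≡ 68 (mod 5).
However 264 ≡ 4 and 68 ≡ 3 (mod 5), and 4 ≠ 3.
Therefore no such n exists.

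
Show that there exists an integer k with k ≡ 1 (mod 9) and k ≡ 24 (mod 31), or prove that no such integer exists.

k = 55

The moduli 9 and 31 are coprime, so by the Chinese Remainder Theorem a unique solution modulo 279 exists.
Any solution of the first congruence is k = 1 + 9t; substituting into the second, 9t ≡ 24 − 1 ≡ 23 (mod 31).
To invert 9 modulo 31: 31 = 3·9 + 4, 9 = 2·4 + 1, 4 = 4·1 + 0, and unwinding, 1 = 9 − 2·4 = 9 − 2·(31 − 3·9) = −2·31 + 7·9. Thus 9⁻¹ ≡ 7 (mod 31).
Multiplying by 7: t ≡ 7·23 = 161 ≡ 6 (mod 31).
With t = 6: k = 1 + 9·6 = 55.
Indeed 55 ≡ 1 (mod 9) and 55 ≡ 24 (mod 31).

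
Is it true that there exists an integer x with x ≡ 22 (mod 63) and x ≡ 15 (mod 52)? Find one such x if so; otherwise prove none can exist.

The moduli 63 and 52 are coprime, so by the Chinese Remainder Theorem a unique solution modulo 3276 exists.
Any solution of the first congruence is x = 22 + 63t; substituting into the second, 63t ≡ 15 − 22 ≡ 45 (mod 52).
63 ≡ 11 (mod 52), so this reads 11t ≡ 45 (mod 52). To invert 11 modulo 52: 52 = 4·11 + 8, 11 = 1·8 + 3, 8 = 2·3 + 2, 3 = 1·2 + 1, 2 = 2·1 + 0, and unwinding, 1 = 3 − 1·2 = 3 − (8 − 2·3) = −8 + 3·3 = −8 + 3·(11 − 1·8) = 3·11 − 4·8 = 3·11 − 4·(52 − 4·11) = −4·52 + 19·11. Thus 11⁻¹ ≡ 19 (mod 52).
Multiplying by 19: t ≡ 19·45 = 855 ≡ 23 (mod 52).
Taking t = 23 gives x = 22 + 63·23 = 1471.
Indeed 1471 ≡ 22 (mod 63) and 1471 ≡ 15 (mod 52).

x = 1471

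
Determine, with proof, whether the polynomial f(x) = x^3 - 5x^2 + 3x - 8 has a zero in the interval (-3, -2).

f(-3) = -89 and f(-2) = -42, both negative, so a sign-change argument is unavailable; we show f keeps this sign on the whole interval.
Substitute x = -2 − u, where 0 < u < 1 on the interval. Expanding, f(-2 − u) = -u^3 - 11u^2 - 35u - 42.
The nonzero coefficients here are all negative, so for u > 0 every term is negative (or zero), and the constant term -42 is strictly negative.
Therefore f(x) < 0 throughout (-3, -2), and f has no zero there.

f has no root in that interval.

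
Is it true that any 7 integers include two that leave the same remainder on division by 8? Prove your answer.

Try 7 consecutive integers, 17, 18, …, 23. Their remainders mod 8 are 1, 2, 3, 4, 5, 6, 7 — pairwise different, as any 7 ≤ 8 consecutive integers have distinct residues.
So no two of them leave the same remainder on division by 8; the claim fails for this set.

No; for instance {17, 18, 19, 20, 21, 22, 23} is a counterexample.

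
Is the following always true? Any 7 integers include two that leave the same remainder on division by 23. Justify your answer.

Consider the 7 integers 31, 32, …, 37. They lie in distinct residue classes modulo 23, since 7 ≤ 23.
Hence this collection has no pair with equal remainders mod 23, disproving the claim.

No, the set {31, 32, 33, 34, 35, 36, 37} is a counterexample.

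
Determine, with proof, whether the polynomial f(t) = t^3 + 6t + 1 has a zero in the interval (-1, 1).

Such a root exists.

f(-1) = -6 and f(1) = 8, which have opposite signs.
Since f is a polynomial it is continuous on [-1, 1].
By the Intermediate Value Theorem f must vanish at some point of (-1, 1).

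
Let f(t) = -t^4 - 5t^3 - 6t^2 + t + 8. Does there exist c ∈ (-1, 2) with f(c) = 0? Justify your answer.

Such a root exists.

f(-1) = 5 and f(2) = -70, which have opposite signs.
f is continuous everywhere (it is a polynomial), in particular on [-1, 2].
So by the Intermediate Value Theorem there is a c strictly between -1 and 2 with f(c) = 0.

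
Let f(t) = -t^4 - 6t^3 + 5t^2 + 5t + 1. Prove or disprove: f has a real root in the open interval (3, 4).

No.

f(3) = -182 and f(4) = -539, both negative, so a sign-change argument is unavailable; we show f keeps this sign on the whole interval.
Substitute t = 3 + u, where 0 < u < 1 on the interval. Expanding, f(3 + u) = -u^4 - 18u^3 - 103u^2 - 235u - 182.
The nonzero coefficients here are all negative, so for u > 0 every term is negative (or zero), and the constant term -182 is strictly negative.
So f is strictly negative on (3, 4); no root exists in the interval.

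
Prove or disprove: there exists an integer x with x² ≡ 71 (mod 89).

x = 58

Take x = 58. Then 58² = 3364 = 37·89 + 71, so 58² ≡ 71 (mod 89).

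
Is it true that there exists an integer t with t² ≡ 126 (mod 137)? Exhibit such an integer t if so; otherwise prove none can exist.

t = 117

t = 117 works: 117² = 13689, and 13689 − 126 = 13563 = 99·137.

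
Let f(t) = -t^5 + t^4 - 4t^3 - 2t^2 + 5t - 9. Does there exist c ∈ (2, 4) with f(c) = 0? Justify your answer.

The endpoint values f(2) = -55 and f(4) = -1045 are both negative. Claim: f(t) < 0 for every t in (2, 4).
Substitute t = 2 + u, where 0 < u < 2 on the interval. Expanding, f(2 + u) = -u^5 - 9u^4 - 36u^3 - 82u^2 - 99u - 55.
All 6 nonzero coefficients of this polynomial in u are negative; hence for u > 0 the value is a sum of negative terms (the constant -55 among them).
So f is strictly negative on (2, 4); no root exists in the interval.

No.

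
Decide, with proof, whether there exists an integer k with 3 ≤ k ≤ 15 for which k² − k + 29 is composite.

k = 10

At k = 10: 10² − 10 + 29 = 119 = 7·17, which is composite.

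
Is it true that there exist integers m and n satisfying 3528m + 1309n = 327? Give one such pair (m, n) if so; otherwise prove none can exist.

gcd(3528, 1309) = 7, so every integer of the form 3528m + 1309n is a multiple of 7.
But 327 = 7·46 + 5, so 7 ∤ 327.
So the equation is unsolvable over ℤ.

No such integers exist.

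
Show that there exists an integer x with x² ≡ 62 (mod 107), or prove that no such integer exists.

x = 13

x = 13 works: 13² = 169, and 169 − 62 = 107 = 1·107.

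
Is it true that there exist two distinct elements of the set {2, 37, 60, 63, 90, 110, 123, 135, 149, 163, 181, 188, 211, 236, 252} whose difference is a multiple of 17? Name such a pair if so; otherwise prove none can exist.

Reduce each element modulo 17: 2↦2, 37↦3, 60↦9, 63↦12, 90↦5, 110↦8, 123↦4, 135↦16, 149↦13, 163↦10, 181↦11, 188↦1, 211↦7, 236↦15, 252↦14.
All 15 residues are distinct, so no two elements differ by a multiple of 17.

There is no such pair.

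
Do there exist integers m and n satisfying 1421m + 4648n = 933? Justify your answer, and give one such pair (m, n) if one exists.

Any value of 1421m + 4648n is a multiple of gcd(1421, 4648) = 7.
However 933 leaves remainder 2 on division by 7.
Therefore 1421m + 4648n = 933 has no solution in integers.

No, no such integers exist.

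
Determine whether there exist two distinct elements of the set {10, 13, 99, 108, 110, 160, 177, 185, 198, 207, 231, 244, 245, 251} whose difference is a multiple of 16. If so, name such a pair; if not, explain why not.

There is no such pair.

Two integers differ by a multiple of 16 exactly when they have the same residue mod 16. The residues are 10↦10, 13↦13, 99↦3, 108↦12, 110↦14, 160↦0, 177↦1, 185↦9, 198↦6, 207↦15, 231↦7, 244↦4, 245↦5, 251↦11.
No residue repeats among the 14 elements, so no pair has difference ≡ 0 (mod 16).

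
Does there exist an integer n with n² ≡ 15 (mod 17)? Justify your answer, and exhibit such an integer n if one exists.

n = 7

n = 7 works: 7² = 49, and 49 − 15 = 34 = 2·17.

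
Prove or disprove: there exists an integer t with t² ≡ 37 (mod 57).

No, no such integer exists.

Work modulo the divisor 19 of 57. If t² ≡ 37 (mod 57) then t² ≡ 18 (mod 19).
Computing t² mod 19 for t = 0, 1, …, 9 (enough, by the symmetry t ↦ 19 − t) gives 0, 1, 4, 9, 16, 6, 17, 11, 7, 5.
So the quadratic residues mod 19 are {0, 1, 4, 5, 6, 7, 9, 11, 16, 17}, and 18 is not among them.
Hence no integer t has t² ≡ 37 (mod 57).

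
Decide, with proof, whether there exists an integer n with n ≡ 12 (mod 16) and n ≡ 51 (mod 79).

n = 604

The moduli 16 and 79 are coprime, so by the Chinese Remainder Theorem a unique solution modulo 1264 exists.
Write n = 12 + 16t and require 12 + 16t ≡ 51 (mod 79), i.e. 16t ≡ 39 (mod 79).
To invert 16 modulo 79: 79 = 4·16 + 15, 16 = 1·15 + 1, 15 = 15·1 + 0, and unwinding, 1 = 16 − 1·15 = 16 − (79 − 4·16) = −79 + 5·16. Thus 16⁻¹ ≡ 5 (mod 79).
Multiplying by 5: t ≡ 5·39 = 195 ≡ 37 (mod 79).
With t = 37: n = 12 + 16·37 = 604.
Verify: 604 = 37·16 + 12 and 604 = 7·79 + 51. ✓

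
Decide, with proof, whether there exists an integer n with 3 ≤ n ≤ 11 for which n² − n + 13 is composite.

n = 9

At n = 9: 9² − 9 + 13 = 85 = 5·17, which is composite.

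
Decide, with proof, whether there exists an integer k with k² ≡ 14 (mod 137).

k = 39

k = 39 works: 39² = 1521, and 1521 − 14 = 1507 = 11·137.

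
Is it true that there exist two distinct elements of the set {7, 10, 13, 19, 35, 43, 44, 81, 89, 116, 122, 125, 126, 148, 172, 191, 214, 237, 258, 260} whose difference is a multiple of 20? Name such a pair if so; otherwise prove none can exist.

There is no such pair.

Reduce each element modulo 20: 7↦7, 10↦10, 13↦13, 19↦19, 35↦15, 43↦3, 44↦4, 81↦1, 89↦9, 116↦16, 122↦2, 125↦5, 126↦6, 148↦8, 172↦12, 191↦11, 214↦14, 237↦17, 258↦18, 260↦0.
No residue repeats among the 20 elements, so no pair has difference ≡ 0 (mod 20).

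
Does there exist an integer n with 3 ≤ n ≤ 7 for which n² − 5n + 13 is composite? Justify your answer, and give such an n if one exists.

At n = 4: 4² − 5·4 + 13 = 9 = 3·3, which is composite.

n = 4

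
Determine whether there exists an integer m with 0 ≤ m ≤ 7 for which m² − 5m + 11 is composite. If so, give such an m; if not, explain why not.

At m = 7: 7² − 5·7 + 11 = 25 = 5·5, which is composite.

m = 7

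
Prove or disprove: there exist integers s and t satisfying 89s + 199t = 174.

89 and 199 are coprime, so 89s + 199t ranges over all of ℤ.
Run the Euclidean algorithm on 199 and 89: 199 = 2·89 + 21, 89 = 4·21 + 5, 21 = 4·5 + 1, 5 = 5·1 + 0.
Unwinding: 1 = 21 − 4·5 = 21 − 4·(89 − 4·21) = −4·89 + 17·21 = −4·89 + 17·(199 − 2·89) = 17·199 − 38·89, i.e. 89·(-38) + 199·17 = 1.
Times 174: 89·(-6612) + 199·2958 = 174, so (-6612, 2958) solves it.
The general solution is s = -6612 + 199k, t = 2958 − 89k; taking k = 34 gives the smaller pair s = 154, t = -68.
Indeed 89·154 + 199·(-68) = 13706 − 13532 = 174.

s = 154, t = -68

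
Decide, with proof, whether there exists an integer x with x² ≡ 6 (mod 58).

x = 8

x = 8 works: 8² = 64, and 64 − 6 = 58 = 1·58.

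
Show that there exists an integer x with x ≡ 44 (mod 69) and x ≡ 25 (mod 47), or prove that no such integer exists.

x = 3080

Since 69 and 47 share no common factor, CRT says the pair of congruences has a solution (unique mod 3243).
Write x = 44 + 69t and require 44 + 69t ≡ 25 (mod 47), i.e. 69t ≡ 28 (mod 47).
69 ≡ 22 (mod 47), so this reads 22t ≡ 28 (mod 47). Note 22·15 = 330 ≡ 1 (mod 47) (as 330 − 1 = 7·47), so 22⁻¹ ≡ 15.
Therefore t ≡ 15·28 = 420 ≡ 44 (mod 47).
Taking t = 44 gives x = 44 + 69·44 = 3080.
Check: 3080 mod 69 = 44, 3080 mod 47 = 25. ✓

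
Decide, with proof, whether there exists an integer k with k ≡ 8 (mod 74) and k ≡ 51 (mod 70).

No, no such integer exists.

Both moduli are multiples of 2 = gcd(74, 70), so any solution would satisfy k ≡ 8 and k ≡ 51 modulo 2 simultaneously.
However 8 ≡ 0 and 51 ≡ 1 (mod 2), and 0 ≠ 1.
Therefore no such k exists.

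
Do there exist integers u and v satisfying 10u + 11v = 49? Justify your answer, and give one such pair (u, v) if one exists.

u = 6, v = -1

10 and 11 are coprime, so 10u + 11v ranges over all of ℤ.
Euclidean algorithm: 11 = 1·10 + 1, 10 = 10·1 + 0.
Working back up the chain: 1 = 11 − 1·10. So 10·(-1) + 11·1 = 1.
Times 49: 10·(-49) + 11·49 = 49, so (-49, 49) solves it.
The general solution is u = -49 + 11k, v = 49 − 10k; taking k = 5 gives the smaller pair u = 6, v = -1.
Check: 10·6 + 11·(-1) = 60 − 11 = 49. ✓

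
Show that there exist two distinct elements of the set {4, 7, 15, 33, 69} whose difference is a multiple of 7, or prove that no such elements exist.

No such pair exists.

Two integers differ by a multiple of 7 exactly when they have the same residue mod 7. The residues are 4↦4, 7↦0, 15↦1, 33↦5, 69↦6.
No residue repeats among the 5 elements, so no pair has difference ≡ 0 (mod 7).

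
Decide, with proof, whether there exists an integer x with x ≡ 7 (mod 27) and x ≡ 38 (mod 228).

No, no such integer exists.

Both moduli are multiples of 3 = gcd(27, 228), so any solution would satisfy x ≡ 7 and x ≡ 38 modulo 3 simultaneously.
But 7 mod 3 = 1 while 38 mod 3 = 2, a contradiction.
So no integer satisfies both congruences.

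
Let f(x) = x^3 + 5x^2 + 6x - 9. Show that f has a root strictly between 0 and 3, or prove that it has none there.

Such a root exists.

f(0) = -9 and f(3) = 81, which have opposite signs.
f is continuous everywhere (it is a polynomial), in particular on [0, 3].
By the Intermediate Value Theorem, f takes the value 0 somewhere in the open interval.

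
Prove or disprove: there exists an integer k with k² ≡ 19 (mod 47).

No, no such integer exists.

Apply Euler's criterion with the prime 47: 19 is a quadratic residue iff 19^23 ≡ 1 (mod 47), and a non-residue iff it is ≡ −1.
Squaring successively (mod 47): 19^2 = 361 ≡ 32; 19^4 ≡ 32² = 1024 ≡ 37; 19^8 ≡ 37² = 1369 ≡ 6; 19^16 ≡ 6² = 36 ≡ 36.
Since 23 = 16 + 4 + 2 + 1, 19^23 ≡ 36 · 37 · 32 · 19; multiplying out mod 47: 36·37 = 1332 ≡ 16, then 16·32 = 512 ≡ 42, then 42·19 = 798 ≡ 46. Thus 19^23 ≡ 46 ≡ −1 (mod 47).
By Euler's criterion 19 is a quadratic non-residue mod 47: no k satisfies k² ≡ 19 (mod 47).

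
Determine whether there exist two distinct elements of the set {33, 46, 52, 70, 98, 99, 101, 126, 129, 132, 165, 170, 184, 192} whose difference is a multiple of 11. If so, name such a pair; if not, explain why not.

Both 33 and 99 leave remainder 0 on division by 11; their difference 66 = 6·11 is a multiple of 11.

Yes: 33 and 99.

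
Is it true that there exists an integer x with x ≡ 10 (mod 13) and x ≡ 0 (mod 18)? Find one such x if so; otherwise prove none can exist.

x = 36

Since 13 and 18 share no common factor, CRT says the pair of congruences has a solution (unique mod 234).
Write x = 10 + 13t and require 10 + 13t ≡ 0 (mod 18), i.e. 13t ≡ 8 (mod 18).
Note 13·7 = 91 ≡ 1 (mod 18) (as 91 − 1 = 5·18), so 13⁻¹ ≡ 7.
Therefore t ≡ 7·8 = 56 ≡ 2 (mod 18).
Taking t = 2 gives x = 10 + 13·2 = 36.
Indeed 36 ≡ 10 (mod 13) and 36 ≡ 0 (mod 18).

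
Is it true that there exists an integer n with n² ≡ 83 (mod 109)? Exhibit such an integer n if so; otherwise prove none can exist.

Take n = 44. Then 44² = 1936 = 17·109 + 83, so 44² ≡ 83 (mod 109).

n = 44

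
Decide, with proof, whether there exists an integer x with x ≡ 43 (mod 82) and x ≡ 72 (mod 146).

No, no such integer exists.

Both moduli are multiples of 2 = gcd(82, 146), so any solution would satisfy x ≡ 43 and x ≡ 72 modulo 2 simultaneously.
But 43 mod 2 = 1 while 72 mod 2 = 0, a contradiction.
So no integer satisfies both congruences.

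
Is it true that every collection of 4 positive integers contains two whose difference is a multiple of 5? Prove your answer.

Take the 4 consecutive integers 14, 15, 16, 17: their residues mod 5 are all distinct because 4 ≤ 5.
Any two of them differ by at most 3 < 5 and by at least 1, so no difference is a multiple of 5.

No; for instance {14, 15, 16, 17} is a counterexample.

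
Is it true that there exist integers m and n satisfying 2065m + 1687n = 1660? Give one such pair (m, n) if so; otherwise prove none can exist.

Both 2065 and 1687 are divisible by gcd(2065, 1687) = 7, hence so is any combination 2065m + 1687n.
But 1660 = 7·237 + 1, so 7 ∤ 1660.
Hence no integers m, n satisfy the equation.

There are no such integers.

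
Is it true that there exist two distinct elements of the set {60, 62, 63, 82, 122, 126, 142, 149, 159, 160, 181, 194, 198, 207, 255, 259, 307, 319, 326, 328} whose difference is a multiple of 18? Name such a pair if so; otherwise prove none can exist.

63 and 207 are such a pair.

63 mod 18 = 9 and 207 mod 18 = 9, so 207 − 63 = 144 = 8·18.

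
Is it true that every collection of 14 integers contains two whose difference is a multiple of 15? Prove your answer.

No; for instance {46, 47, 48, 49, 50, 51, 52, 53, 54, 55, 56, 57, 58, 59} is a counterexample.

Try 14 consecutive integers, 46, 47, …, 59. Their remainders mod 15 are 1, 2, 3, 4, 5, 6, 7, 8, 9, 10, 11, 12, 13, 14 — pairwise different, as any 14 ≤ 15 consecutive integers have distinct residues.
Any two of them differ by at most 13 < 15 and by at least 1, so no difference is a multiple of 15.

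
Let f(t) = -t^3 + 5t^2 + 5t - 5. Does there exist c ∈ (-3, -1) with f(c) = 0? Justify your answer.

Yes, such a c exists.

f(-3) = 52 and f(-1) = -4, which have opposite signs.
Since f is a polynomial it is continuous on [-3, -1].
By the Intermediate Value Theorem f must vanish at some point of (-3, -1).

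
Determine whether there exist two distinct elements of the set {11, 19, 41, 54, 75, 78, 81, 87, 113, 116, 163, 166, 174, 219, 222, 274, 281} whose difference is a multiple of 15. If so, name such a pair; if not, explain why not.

Reduce each element mod 15: 11↦11, 19↦4, 41↦11, 54↦9, 75↦0, 78↦3, 81↦6, 87↦12, 113↦8, 116↦11, 163↦13, 166↦1, 174↦9, 219↦9, 222↦12, 274↦4, 281↦11. The residue 11 repeats (at 11 and 41), and 41 − 11 = 30 = 2·15.

11 and 41 are such a pair.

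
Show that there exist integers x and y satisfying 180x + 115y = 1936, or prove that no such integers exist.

gcd(180, 115) = 5, so every integer of the form 180x + 115y is a multiple of 5.
But 1936 is not a multiple of 5 (it leaves remainder 1).
Hence no integers x, y satisfy the equation.

No, no such integers exist.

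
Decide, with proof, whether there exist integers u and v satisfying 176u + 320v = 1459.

No such integers exist.

Any value of 176u + 320v is a multiple of gcd(176, 320) = 16.
However 1459 leaves remainder 3 on division by 16.
Therefore 176u + 320v = 1459 has no solution in integers.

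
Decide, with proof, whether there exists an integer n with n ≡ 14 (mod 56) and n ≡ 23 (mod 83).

n = 3094

gcd(56, 83) = 1, so the Chinese Remainder Theorem guarantees exactly one residue class mod 4648 satisfying both.
Write n = 14 + 56t and require 14 + 56t ≡ 23 (mod 83), i.e. 56t ≡ 9 (mod 83).
Note 56·43 = 2408 ≡ 1 (mod 83) (as 2408 − 1 = 29·83), so 56⁻¹ ≡ 43.
Multiplying by 43: t ≡ 43·9 = 387 ≡ 55 (mod 83).
Taking t = 55 gives n = 14 + 56·55 = 3094.
Indeed 3094 ≡ 14 (mod 56) and 3094 ≡ 23 (mod 83).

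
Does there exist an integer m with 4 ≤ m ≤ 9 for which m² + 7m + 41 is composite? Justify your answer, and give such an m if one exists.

m = 6

At m = 6: 6² + 7·6 + 41 = 119 = 7·17, which is composite.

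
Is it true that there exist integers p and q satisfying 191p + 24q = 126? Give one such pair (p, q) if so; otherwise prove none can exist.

p = 18, q = -138

191 and 24 are coprime, so 191p + 24q ranges over all of ℤ.
Euclidean algorithm: 191 = 7·24 + 23, 24 = 1·23 + 1, 23 = 23·1 + 0.
Back-substituting, 1 = 24 − 1·23 = 24 − (191 − 7·24) = −191 + 8·24; that is, 191·(-1) + 24·8 = 1.
Scaling by 126 gives the particular solution (p, q) = (-126, 1008).
The general solution is p = -126 + 24k, q = 1008 − 191k; taking k = 6 gives the smaller pair p = 18, q = -138.
Indeed 191·18 + 24·(-138) = 3438 − 3312 = 126.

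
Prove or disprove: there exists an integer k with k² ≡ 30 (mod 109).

There is no such integer.

109 is prime, so by Euler's criterion 30 is a square mod 109 iff 30^((109−1)/2) = 30^54 ≡ 1 (mod 109).
Repeated squaring mod 109: 30^2 = 900 ≡ 28; 30^4 ≡ 28² = 784 ≡ 21; 30^8 ≡ 21² = 441 ≡ 5; 30^16 ≡ 5² = 25 ≡ 25; 30^32 ≡ 25² = 625 ≡ 80.
Since 54 = 32 + 16 + 4 + 2, 30^54 ≡ 80 · 25 · 21 · 28; multiplying out mod 109: 80·25 = 2000 ≡ 38, then 38·21 = 798 ≡ 35, then 35·28 = 980 ≡ 108. Thus 30^54 ≡ 108 ≡ −1 (mod 109).
By Euler's criterion 30 is a quadratic non-residue mod 109: no k satisfies k² ≡ 30 (mod 109).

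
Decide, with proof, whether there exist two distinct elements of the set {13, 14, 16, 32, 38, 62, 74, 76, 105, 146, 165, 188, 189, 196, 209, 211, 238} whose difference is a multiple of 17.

Reduce each element modulo 17: 13↦13, 14↦14, 16↦16, 32↦15, 38↦4, 62↦11, 74↦6, 76↦8, 105↦3, 146↦10, 165↦12, 188↦1, 189↦2, 196↦9, 209↦5, 211↦7, 238↦0.
All 17 residues are distinct, so no two elements differ by a multiple of 17.

No, no such pair exists.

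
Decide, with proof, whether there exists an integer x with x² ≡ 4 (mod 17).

Take x = 15. Then 15² = 225 = 13·17 + 4, so 15² ≡ 4 (mod 17).

x = 15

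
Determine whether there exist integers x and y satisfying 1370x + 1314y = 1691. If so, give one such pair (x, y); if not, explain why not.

No such integers exist.

gcd(1370, 1314) = 2, so every integer of the form 1370x + 1314y is a multiple of 2.
But 1691 is not a multiple of 2 (it leaves remainder 1).
So the equation is unsolvable over ℤ.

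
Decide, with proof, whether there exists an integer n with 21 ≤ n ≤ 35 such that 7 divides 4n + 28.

Try n = 21: 4·21 + 28 = 112 = 16·7, which is divisible by 7.

n = 21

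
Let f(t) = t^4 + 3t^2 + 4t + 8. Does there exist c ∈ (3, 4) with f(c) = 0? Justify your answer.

f has no root in that interval.

The endpoint values f(3) = 128 and f(4) = 328 are both positive. Claim: f(t) > 0 for every t in (3, 4).
Substitute t = 3 + u, where 0 < u < 1 on the interval. Expanding, f(3 + u) = u^4 + 12u^3 + 57u^2 + 130u + 128.
The nonzero coefficients here are all positive, so for u > 0 every term is positive (or zero), and the constant term 128 is strictly positive.
So f is strictly positive on (3, 4); no root exists in the interval.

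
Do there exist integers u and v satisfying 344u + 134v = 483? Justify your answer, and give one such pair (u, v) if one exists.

No such integers exist.

Any value of 344u + 134v is a multiple of gcd(344, 134) = 2.
But 483 is not a multiple of 2 (it leaves remainder 1).
Therefore 344u + 134v = 483 has no solution in integers.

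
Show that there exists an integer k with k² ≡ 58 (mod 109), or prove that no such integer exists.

109 is prime, so by Euler's criterion 58 is a square mod 109 iff 58^((109−1)/2) = 58^54 ≡ 1 (mod 109).
Repeated squaring mod 109: 58^2 = 3364 ≡ 94; 58^4 ≡ 94² = 8836 ≡ 7; 58^8 ≡ 7² = 49 ≡ 49; 58^16 ≡ 49² = 2401 ≡ 3; 58^32 ≡ 3² = 9 ≡ 9.
Since 54 = 32 + 16 + 4 + 2, 58^54 ≡ 9 · 3 · 7 · 94; multiplying out mod 109: 9·3 = 27 ≡ 27, then 27·7 = 189 ≡ 80, then 80·94 = 7520 ≡ 108. Thus 58^54 ≡ 108 ≡ −1 (mod 109).
By Euler's criterion 58 is a quadratic non-residue mod 109: no k satisfies k² ≡ 58 (mod 109).

There is no such integer.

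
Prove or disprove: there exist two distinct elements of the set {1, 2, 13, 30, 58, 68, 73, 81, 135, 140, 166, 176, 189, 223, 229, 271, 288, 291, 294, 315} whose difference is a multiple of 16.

Both 1 and 81 leave remainder 1 on division by 16; their difference 80 = 5·16 is a multiple of 16.

The pair (1, 81) works.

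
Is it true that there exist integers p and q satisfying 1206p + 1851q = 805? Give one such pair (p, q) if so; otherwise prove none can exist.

Both 1206 and 1851 are divisible by gcd(1206, 1851) = 3, hence so is any combination 1206p + 1851q.
But 805 is not a multiple of 3 (it leaves remainder 1).
Hence no integers p, q satisfy the equation.

No, no such integers exist.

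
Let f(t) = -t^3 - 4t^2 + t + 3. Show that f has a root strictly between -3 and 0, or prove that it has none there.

Yes, f has a root in the interval.

f(-3) = -9 and f(0) = 3, which have opposite signs.
Since f is a polynomial it is continuous on [-3, 0].
By the Intermediate Value Theorem, f takes the value 0 somewhere in the open interval.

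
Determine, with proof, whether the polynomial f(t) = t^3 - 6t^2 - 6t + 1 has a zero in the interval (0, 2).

Such a root exists.

f(0) = 1 and f(2) = -27, which have opposite signs.
Since f is a polynomial it is continuous on [0, 2].
By the Intermediate Value Theorem, f takes the value 0 somewhere in the open interval.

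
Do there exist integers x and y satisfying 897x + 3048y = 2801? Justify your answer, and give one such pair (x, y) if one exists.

There are no such integers.

Any value of 897x + 3048y is a multiple of gcd(897, 3048) = 3.
But 2801 = 3·933 + 2, so 3 ∤ 2801.
Therefore 897x + 3048y = 2801 has no solution in integers.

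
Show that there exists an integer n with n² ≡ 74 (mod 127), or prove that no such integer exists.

n = 57

Take n = 57. Then 57² = 3249 = 25·127 + 74, so 57² ≡ 74 (mod 127).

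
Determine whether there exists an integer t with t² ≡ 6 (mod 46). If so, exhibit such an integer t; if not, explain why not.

t = 12 works: 12² = 144, and 144 − 6 = 138 = 3·46.

t = 12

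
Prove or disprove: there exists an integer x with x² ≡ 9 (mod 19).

x = 16

x = 16 works: 16² = 256, and 256 − 9 = 247 = 13·19.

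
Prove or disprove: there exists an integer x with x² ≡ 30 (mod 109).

No such integer exists.

109 is prime, so by Euler's criterion 30 is a square mod 109 iff 30^((109−1)/2) = 30^54 ≡ 1 (mod 109).
Repeated squaring mod 109: 30^2 = 900 ≡ 28; 30^4 ≡ 28² = 784 ≡ 21; 30^8 ≡ 21² = 441 ≡ 5; 30^16 ≡ 5² = 25 ≡ 25; 30^32 ≡ 25² = 625 ≡ 80.
Since 54 = 32 + 16 + 4 + 2, 30^54 ≡ 80 · 25 · 21 · 28; multiplying out mod 109: 80·25 = 2000 ≡ 38, then 38·21 = 798 ≡ 35, then 35·28 = 980 ≡ 108. Thus 30^54 ≡ 108 ≡ −1 (mod 109).
By Euler's criterion 30 is a quadratic non-residue mod 109: no x satisfies x² ≡ 30 (mod 109).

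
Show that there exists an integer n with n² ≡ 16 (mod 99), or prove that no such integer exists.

n = 40 works: 40² = 1600, and 1600 − 16 = 1584 = 16·99.

n = 40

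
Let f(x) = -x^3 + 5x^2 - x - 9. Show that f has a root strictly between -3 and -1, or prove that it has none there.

f(-3) = 66 and f(-1) = -2, which have opposite signs.
Since f is a polynomial it is continuous on [-3, -1].
By the Intermediate Value Theorem f must vanish at some point of (-3, -1).

Yes, f has a root in the interval.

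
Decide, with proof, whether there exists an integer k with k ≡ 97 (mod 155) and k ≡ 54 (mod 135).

Reduce both congruences modulo 5, which divides 155 and 135: they say k ≡ 97 (mod 5) and k ≡ 54 (mod 5).
But 97 mod 5 = 2 while 54 mod 5 = 4, a contradiction.
Hence the system has no solution.

No such integer exists.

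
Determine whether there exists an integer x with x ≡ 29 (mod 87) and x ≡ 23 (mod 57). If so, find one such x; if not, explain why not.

x = 1334

gcd(87, 57) = 3. A simultaneous solution exists iff 29 ≡ 23 (mod 3); here 29 mod 3 = 2 = 23 mod 3, so it does.
Put x = 29 + 87t, so we need 87t ≡ 51 (mod 57), equivalently (divide by 3) 29t ≡ 17 (mod 19).
29 ≡ 10 (mod 19), so this reads 10t ≡ 17 (mod 19). To invert 10 modulo 19: 19 = 1·10 + 9, 10 = 1·9 + 1, 9 = 9·1 + 0, and unwinding, 1 = 10 − 1·9 = 10 − (19 − 1·10) = −19 + 2·10. Thus 10⁻¹ ≡ 2 (mod 19).
Multiplying by 2: t ≡ 2·17 = 34 ≡ 15 (mod 19).
Then x = 29 + 87·15 = 1334.
Indeed 1334 ≡ 29 (mod 87) and 1334 ≡ 23 (mod 57).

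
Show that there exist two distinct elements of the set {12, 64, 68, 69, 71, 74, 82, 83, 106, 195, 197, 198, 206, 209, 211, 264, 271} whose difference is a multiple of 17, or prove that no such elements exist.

Two integers differ by a multiple of 17 exactly when they have the same residue mod 17. The residues are 12↦12, 64↦13, 68↦0, 69↦1, 71↦3, 74↦6, 82↦14, 83↦15, 106↦4, 195↦8, 197↦10, 198↦11, 206↦2, 209↦5, 211↦7, 264↦9, 271↦16.
These 17 residues are pairwise different, hence no difference of two elements is divisible by 17.

No such pair exists.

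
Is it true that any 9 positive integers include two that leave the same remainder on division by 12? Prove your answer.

No; for instance {11, 12, 13, 14, 15, 16, 17, 18, 19} is a counterexample.

Try 9 consecutive integers, 11, 12, …, 19. Their remainders mod 12 are 11, 0, 1, 2, 3, 4, 5, 6, 7 — pairwise different, as any 9 ≤ 12 consecutive integers have distinct residues.
Hence this collection has no pair with equal remainders mod 12, disproving the claim.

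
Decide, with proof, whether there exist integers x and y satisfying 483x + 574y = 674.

gcd(483, 574) = 7, so every integer of the form 483x + 574y is a multiple of 7.
But 674 = 7·96 + 2, so 7 ∤ 674.
Hence no integers x, y satisfy the equation.

No, no such integers exist.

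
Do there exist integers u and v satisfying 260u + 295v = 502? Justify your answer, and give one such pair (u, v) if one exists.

gcd(260, 295) = 5, so every integer of the form 260u + 295v is a multiple of 5.
But 502 = 5·100 + 2, so 5 ∤ 502.
So the equation is unsolvable over ℤ.

No, no such integers exist.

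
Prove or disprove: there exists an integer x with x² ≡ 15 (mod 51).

x = 24

Take x = 24. Then 24² = 576 = 11·51 + 15, so 24² ≡ 15 (mod 51).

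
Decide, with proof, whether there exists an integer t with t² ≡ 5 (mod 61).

t = 35

Take t = 35. Then 35² = 1225 = 20·61 + 5, so 35² ≡ 5 (mod 61).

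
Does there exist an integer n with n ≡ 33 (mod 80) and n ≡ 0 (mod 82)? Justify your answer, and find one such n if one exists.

Both moduli are multiples of 2 = gcd(80, 82), so any solution would satisfy n ≡ 33 and n ≡ 0 modulo 2 simultaneously.
These are incompatible: 33 − 0 = 33 is not divisible by 2.
Hence the system has no solution.

There is no such integer.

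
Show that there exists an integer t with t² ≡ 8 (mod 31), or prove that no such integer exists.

t = 16 works: 16² = 256, and 256 − 8 = 248 = 8·31.

t = 16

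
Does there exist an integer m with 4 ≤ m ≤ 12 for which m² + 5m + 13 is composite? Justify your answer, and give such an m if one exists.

At m = 12: 12² + 5·12 + 13 = 217 = 7·31, which is composite.

m = 12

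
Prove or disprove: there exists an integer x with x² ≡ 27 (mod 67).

No, no such integer exists.

Apply Euler's criterion with the prime 67: 27 is a quadratic residue iff 27^33 ≡ 1 (mod 67), and a non-residue iff it is ≡ −1.
Squaring successively (mod 67): 27^2 = 729 ≡ 59; 27^4 ≡ 59² = 3481 ≡ 64; 27^8 ≡ 64² = 4096 ≡ 9; 27^16 ≡ 9² = 81 ≡ 14; 27^32 ≡ 14² = 196 ≡ 62.
Since 33 = 32 + 1, 27^33 ≡ 62 · 27; multiplying out mod 67: 62·27 = 1674 ≡ 66. Thus 27^33 ≡ 66 ≡ −1 (mod 67).
By Euler's criterion 27 is a quadratic non-residue mod 67: no x satisfies x² ≡ 27 (mod 67).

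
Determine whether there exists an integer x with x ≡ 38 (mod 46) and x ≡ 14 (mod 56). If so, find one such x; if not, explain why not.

x = 406

Here gcd(46, 56) = 2, and both 38 and 14 leave remainder 0 mod 2, so the system is consistent.
Write x = 38 + 46t. Then 46t ≡ 14 − 38 ≡ 32 (mod 56); dividing through by 2 gives 23t ≡ 16 (mod 28).
Since 23·11 = 253 = 9·28 + 1, the inverse of 23 mod 28 is 11.
Multiplying by 11: t ≡ 11·16 = 176 ≡ 8 (mod 28).
Then x = 38 + 46·8 = 406.
Indeed 406 ≡ 38 (mod 46) and 406 ≡ 14 (mod 56).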